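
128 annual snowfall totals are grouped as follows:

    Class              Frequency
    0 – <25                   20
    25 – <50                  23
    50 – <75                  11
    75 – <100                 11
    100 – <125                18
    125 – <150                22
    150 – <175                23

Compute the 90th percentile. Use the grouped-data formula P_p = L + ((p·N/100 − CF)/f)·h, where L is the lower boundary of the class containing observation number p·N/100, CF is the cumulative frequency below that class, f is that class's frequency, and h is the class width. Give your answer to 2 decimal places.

N = 128; target position k = 90/100 · 128 = 115.2.
Cumulative frequencies: 20, 43, 54, 65, 83, 105, 128.
Observation 115.2 falls in the class 150 – <175.
L = 150, CF = 105, f = 23, h = 25.
P90 = 150 + ((115.2 − 105)/23)·25 = 150 + 11.087 = 161.087.

161.09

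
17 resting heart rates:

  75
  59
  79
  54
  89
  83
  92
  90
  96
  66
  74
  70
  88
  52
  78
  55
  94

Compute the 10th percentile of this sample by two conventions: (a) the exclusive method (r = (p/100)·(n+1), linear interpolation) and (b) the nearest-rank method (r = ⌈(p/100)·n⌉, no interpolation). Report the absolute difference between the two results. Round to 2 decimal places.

Sorted: 52, 54, 55, 59, 66, 70, 74, 75, 78, 79, 83, 88, 89, 90, 92, 94, 96.
n = 17.
(a) r = 1.8; between ranks 1 (52) and 2 (54): 53.6.
(b) the nearest-rank method: rank 2 → 54.
|53.6 − 54| = 0.4.

0.40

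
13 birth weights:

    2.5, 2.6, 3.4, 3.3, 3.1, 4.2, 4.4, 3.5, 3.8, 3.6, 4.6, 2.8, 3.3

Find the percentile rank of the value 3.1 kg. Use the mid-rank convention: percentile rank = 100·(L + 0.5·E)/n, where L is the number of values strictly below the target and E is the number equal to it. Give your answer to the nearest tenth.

Sorted: 2.5, 2.6, 2.8, 3.1, 3.3, 3.3, 3.4, 3.5, 3.6, 3.8, 4.2, 4.4, 4.6.
Count below 3.1: L = 3; count equal: E = 1; n = 13.
Percentile rank = 100·(3 + 0.5·1)/13 = 100·3.5/13 = 26.92.

26.9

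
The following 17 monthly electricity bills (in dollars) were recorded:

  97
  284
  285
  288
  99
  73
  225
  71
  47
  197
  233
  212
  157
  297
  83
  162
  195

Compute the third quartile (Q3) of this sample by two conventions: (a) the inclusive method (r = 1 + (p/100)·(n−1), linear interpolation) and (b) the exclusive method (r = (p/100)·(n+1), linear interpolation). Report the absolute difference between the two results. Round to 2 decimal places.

Sorted: 47, 71, 73, 83, 97, 99, 157, 162, 195, 197, 212, 225, 233, 284, 285, 288, 297.
n = 17.
(a) r = 13 → value at rank 13 = 233.
(b) r = 13.5; between ranks 13 (233) and 14 (284): 258.5.
|233 − 258.5| = 25.5.

25.50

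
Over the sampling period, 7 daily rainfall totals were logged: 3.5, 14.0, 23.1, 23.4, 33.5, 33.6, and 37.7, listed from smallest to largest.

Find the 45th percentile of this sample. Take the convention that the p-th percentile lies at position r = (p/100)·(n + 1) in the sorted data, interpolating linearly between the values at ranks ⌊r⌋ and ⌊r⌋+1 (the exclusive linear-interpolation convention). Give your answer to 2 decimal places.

23.28

n = 7.
r = (45/100)·(7 + 1) = 3.6.
Rank 3 is 23.1 and rank 4 is 23.4.
Interpolate: 23.1 + 0.6·(23.4 − 23.1) = 23.1 + 0.6·0.3 = 23.28.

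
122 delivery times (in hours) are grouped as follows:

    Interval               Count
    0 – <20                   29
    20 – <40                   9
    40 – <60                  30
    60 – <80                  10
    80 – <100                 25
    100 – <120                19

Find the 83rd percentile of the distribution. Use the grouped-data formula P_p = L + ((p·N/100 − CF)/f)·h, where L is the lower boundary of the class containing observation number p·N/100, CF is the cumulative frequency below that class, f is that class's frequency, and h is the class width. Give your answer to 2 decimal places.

N = 122; target position k = 83/100 · 122 = 101.26.
Cumulative frequencies: 29, 38, 68, 78, 103, 122.
Observation 101.26 falls in the class 80 – <100.
L = 80, CF = 78, f = 25, h = 20.
P83 = 80 + ((101.26 − 78)/25)·20 = 80 + 18.608 = 98.608.

98.61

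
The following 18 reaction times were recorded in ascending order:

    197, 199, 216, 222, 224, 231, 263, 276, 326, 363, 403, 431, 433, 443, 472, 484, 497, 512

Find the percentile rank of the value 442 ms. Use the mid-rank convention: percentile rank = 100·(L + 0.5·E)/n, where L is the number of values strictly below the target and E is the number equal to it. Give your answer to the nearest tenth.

Count below 442: L = 13; count equal: E = 0; n = 18.
Percentile rank = 100·(13 + 0.5·0)/18 = 100·13/18 = 72.22.

72.2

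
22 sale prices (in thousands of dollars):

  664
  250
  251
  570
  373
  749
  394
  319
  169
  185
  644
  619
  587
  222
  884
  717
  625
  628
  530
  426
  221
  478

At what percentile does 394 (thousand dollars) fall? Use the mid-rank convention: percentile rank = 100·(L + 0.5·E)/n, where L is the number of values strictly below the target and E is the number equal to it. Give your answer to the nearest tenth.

Sorted: 169, 185, 221, 222, 250, 251, 319, 373, 394, 426, 478, 530, 570, 587, 619, 625, 628, 644, 664, 717, 749, 884.
Count below 394: L = 8; count equal: E = 1; n = 22.
Percentile rank = 100·(8 + 0.5·1)/22 = 100·8.5/22 = 38.64.

38.6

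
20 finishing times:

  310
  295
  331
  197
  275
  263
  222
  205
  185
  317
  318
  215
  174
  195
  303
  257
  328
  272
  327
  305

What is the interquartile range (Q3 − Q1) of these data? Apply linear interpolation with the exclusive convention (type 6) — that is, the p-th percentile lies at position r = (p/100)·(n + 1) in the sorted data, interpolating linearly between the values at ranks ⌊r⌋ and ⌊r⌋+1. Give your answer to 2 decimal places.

107.75

Sorted: 174, 185, 195, 197, 205, 215, 222, 257, 263, 272, 275, 295, 303, 305, 310, 317, 318, 327, 328, 331.
n = 20.
P25: r = 5.25; ranks 5–6 are 205, 215; interpolating gives 207.5.
P75: r = 15.75; ranks 15–16 are 310, 317; interpolating gives 315.25.
Difference: 315.25 − 207.5 = 107.75.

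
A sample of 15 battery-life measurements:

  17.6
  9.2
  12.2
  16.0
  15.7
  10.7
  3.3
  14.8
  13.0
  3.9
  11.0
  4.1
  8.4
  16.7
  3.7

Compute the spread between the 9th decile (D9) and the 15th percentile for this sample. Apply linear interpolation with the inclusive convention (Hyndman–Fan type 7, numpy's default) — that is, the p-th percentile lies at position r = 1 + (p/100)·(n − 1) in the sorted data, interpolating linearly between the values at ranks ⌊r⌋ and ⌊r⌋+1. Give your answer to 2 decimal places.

Sorted: 3.3, 3.7, 3.9, 4.1, 8.4, 9.2, 10.7, 11.0, 12.2, 13.0, 14.8, 15.7, 16.0, 16.7, 17.6.
n = 15.
P15: r = 3.1; ranks 3–4 are 3.9, 4.1; interpolating gives 3.92.
P90: r = 13.6; ranks 13–14 are 16.0, 16.7; interpolating gives 16.42.
Difference: 16.42 − 3.92 = 12.5.

12.50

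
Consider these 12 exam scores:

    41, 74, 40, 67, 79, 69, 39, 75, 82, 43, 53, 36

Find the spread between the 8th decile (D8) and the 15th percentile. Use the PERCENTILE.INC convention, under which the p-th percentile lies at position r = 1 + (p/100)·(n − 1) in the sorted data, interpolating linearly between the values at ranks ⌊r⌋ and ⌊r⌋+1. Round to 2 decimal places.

Sorted: 36, 39, 40, 41, 43, 53, 67, 69, 74, 75, 79, 82.
n = 12.
P15: r = 2.65; ranks 2–3 are 39, 40; interpolating gives 39.65.
P80: r = 9.8; ranks 9–10 are 74, 75; interpolating gives 74.8.
Difference: 74.8 − 39.65 = 35.15.

35.15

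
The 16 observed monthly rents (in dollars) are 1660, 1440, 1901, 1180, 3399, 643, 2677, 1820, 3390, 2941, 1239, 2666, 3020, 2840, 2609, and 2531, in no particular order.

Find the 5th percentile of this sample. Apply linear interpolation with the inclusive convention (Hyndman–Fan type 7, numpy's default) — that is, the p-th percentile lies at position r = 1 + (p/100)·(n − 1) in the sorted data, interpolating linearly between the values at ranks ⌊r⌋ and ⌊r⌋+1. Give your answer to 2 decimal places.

1045.75

Sorted: 643, 1180, 1239, 1440, 1660, 1820, 1901, 2531, 2609, 2666, 2677, 2840, 2941, 3020, 3390, 3399.
n = 16.
r = 1 + (5/100)·(16 − 1) = 1 + 0.75 = 1.75.
Rank 1 is 643 and rank 2 is 1180.
Interpolate: 643 + 0.75·(1180 − 643) = 643 + 0.75·537 = 1045.75.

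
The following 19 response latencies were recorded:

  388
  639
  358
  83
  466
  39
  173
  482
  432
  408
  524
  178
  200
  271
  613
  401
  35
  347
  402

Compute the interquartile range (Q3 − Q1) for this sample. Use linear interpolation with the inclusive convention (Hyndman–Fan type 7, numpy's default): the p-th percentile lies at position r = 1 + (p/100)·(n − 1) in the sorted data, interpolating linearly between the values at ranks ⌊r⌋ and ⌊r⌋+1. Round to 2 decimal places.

260.00

Sorted: 35, 39, 83, 173, 178, 200, 271, 347, 358, 388, 401, 402, 408, 432, 466, 482, 524, 613, 639.
n = 19.
P25: r = 5.5; ranks 5–6 are 178, 200; interpolating gives 189.
P75: r = 14.5; ranks 14–15 are 432, 466; interpolating gives 449.
Difference: 449 − 189 = 260.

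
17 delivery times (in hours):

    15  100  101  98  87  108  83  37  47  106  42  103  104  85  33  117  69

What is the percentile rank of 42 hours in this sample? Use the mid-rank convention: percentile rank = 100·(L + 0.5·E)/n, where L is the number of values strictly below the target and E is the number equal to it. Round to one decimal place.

Sorted: 15, 33, 37, 42, 47, 69, 83, 85, 87, 98, 100, 101, 103, 104, 106, 108, 117.
Count below 42: L = 3; count equal: E = 1; n = 17.
Percentile rank = 100·(3 + 0.5·1)/17 = 100·3.5/17 = 20.59.

20.6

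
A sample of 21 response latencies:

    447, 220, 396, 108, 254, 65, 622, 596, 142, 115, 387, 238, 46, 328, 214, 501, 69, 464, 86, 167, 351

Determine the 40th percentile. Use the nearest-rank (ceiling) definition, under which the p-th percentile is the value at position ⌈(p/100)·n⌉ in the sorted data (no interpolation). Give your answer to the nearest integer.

214

Sorted: 46, 65, 69, 86, 108, 115, 142, 167, 214, 220, 238, 254, 328, 351, 387, 396, 447, 464, 501, 596, 622.
n = 21.
Position = ⌈40/100 · 21⌉ = ⌈8.4⌉ = 9.
The value at rank 9 is 214.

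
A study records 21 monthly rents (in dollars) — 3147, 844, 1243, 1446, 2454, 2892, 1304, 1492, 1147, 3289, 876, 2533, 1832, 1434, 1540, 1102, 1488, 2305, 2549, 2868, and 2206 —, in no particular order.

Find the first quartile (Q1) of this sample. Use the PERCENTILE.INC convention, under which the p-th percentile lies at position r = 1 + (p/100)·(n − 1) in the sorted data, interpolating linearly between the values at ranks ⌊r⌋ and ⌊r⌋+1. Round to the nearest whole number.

1304

Sorted: 844, 876, 1102, 1147, 1243, 1304, 1434, 1446, 1488, 1492, 1540, 1832, 2206, 2305, 2454, 2533, 2549, 2868, 2892, 3147, 3289.
n = 21.
r = 1 + (25/100)·(21 − 1) = 1 + 5 = 6.
r is an integer, so P25 is the value at rank 6: 1304.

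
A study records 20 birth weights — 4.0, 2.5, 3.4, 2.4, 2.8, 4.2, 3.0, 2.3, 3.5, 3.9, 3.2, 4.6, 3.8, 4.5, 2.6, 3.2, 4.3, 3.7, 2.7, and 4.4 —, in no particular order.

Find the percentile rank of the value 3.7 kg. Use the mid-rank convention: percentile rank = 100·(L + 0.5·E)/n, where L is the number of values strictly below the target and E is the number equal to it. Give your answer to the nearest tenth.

Sorted: 2.3, 2.4, 2.5, 2.6, 2.7, 2.8, 3.0, 3.2, 3.2, 3.4, 3.5, 3.7, 3.8, 3.9, 4.0, 4.2, 4.3, 4.4, 4.5, 4.6.
Count below 3.7: L = 11; count equal: E = 1; n = 20.
Percentile rank = 100·(11 + 0.5·1)/20 = 100·11.5/20 = 57.5.

57.5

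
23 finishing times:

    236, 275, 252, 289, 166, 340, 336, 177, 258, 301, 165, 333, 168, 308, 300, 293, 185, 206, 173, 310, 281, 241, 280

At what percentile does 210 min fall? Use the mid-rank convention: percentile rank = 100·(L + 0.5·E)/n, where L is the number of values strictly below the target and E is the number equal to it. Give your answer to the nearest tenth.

Sorted: 165, 166, 168, 173, 177, 185, 206, 236, 241, 252, 258, 275, 280, 281, 289, 293, 300, 301, 308, 310, 333, 336, 340.
Count below 210: L = 7; count equal: E = 0; n = 23.
Percentile rank = 100·(7 + 0.5·0)/23 = 100·7/23 = 30.43.

30.4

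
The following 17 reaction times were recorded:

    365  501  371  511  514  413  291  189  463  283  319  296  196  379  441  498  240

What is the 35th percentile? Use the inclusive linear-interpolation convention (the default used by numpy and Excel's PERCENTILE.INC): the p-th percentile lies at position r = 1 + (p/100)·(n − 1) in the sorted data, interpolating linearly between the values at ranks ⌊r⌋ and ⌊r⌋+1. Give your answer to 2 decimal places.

Sorted: 189, 196, 240, 283, 291, 296, 319, 365, 371, 379, 413, 441, 463, 498, 501, 511, 514.
n = 17.
r = 1 + (35/100)·(17 − 1) = 1 + 5.6 = 6.6.
Rank 6 is 296 and rank 7 is 319.
Interpolate: 296 + 0.6·(319 − 296) = 296 + 0.6·23 = 309.8.

309.80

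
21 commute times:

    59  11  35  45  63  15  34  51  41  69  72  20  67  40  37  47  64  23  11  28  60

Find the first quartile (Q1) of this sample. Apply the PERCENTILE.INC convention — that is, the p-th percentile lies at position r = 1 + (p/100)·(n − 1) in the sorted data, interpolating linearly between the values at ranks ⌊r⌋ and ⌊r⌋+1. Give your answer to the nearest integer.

Sorted: 11, 11, 15, 20, 23, 28, 34, 35, 37, 40, 41, 45, 47, 51, 59, 60, 63, 64, 67, 69, 72.
n = 21.
r = 1 + (25/100)·(21 − 1) = 1 + 5 = 6.
r is an integer, so P25 is the value at rank 6: 28.

28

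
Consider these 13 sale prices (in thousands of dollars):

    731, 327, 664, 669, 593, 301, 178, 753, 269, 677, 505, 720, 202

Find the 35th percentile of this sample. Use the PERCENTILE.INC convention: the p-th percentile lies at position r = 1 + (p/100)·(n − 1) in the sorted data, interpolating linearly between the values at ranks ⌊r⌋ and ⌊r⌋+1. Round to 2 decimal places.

362.60

Sorted: 178, 202, 269, 301, 327, 505, 593, 664, 669, 677, 720, 731, 753.
n = 13.
r = 1 + (35/100)·(13 − 1) = 1 + 4.2 = 5.2.
Rank 5 is 327 and rank 6 is 505.
Interpolate: 327 + 0.2·(505 − 327) = 327 + 0.2·178 = 362.6.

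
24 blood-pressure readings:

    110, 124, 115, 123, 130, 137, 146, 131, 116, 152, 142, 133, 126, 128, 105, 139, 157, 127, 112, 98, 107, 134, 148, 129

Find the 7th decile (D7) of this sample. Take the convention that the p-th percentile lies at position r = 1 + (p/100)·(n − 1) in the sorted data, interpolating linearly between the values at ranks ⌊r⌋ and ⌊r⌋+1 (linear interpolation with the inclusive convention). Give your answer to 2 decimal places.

134.30

Sorted: 98, 105, 107, 110, 112, 115, 116, 123, 124, 126, 127, 128, 129, 130, 131, 133, 134, 137, 139, 142, 146, 148, 152, 157.
n = 24.
r = 1 + (70/100)·(24 − 1) = 1 + 16.1 = 17.1.
Rank 17 is 134 and rank 18 is 137.
Interpolate: 134 + 0.1·(137 − 134) = 134 + 0.1·3 = 134.3.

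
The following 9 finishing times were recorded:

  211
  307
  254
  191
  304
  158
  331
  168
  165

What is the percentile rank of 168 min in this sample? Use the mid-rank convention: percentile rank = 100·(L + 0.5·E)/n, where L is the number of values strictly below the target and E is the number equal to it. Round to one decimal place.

Sorted: 158, 165, 168, 191, 211, 254, 304, 307, 331.
Count below 168: L = 2; count equal: E = 1; n = 9.
Percentile rank = 100·(2 + 0.5·1)/9 = 100·2.5/9 = 27.78.

27.8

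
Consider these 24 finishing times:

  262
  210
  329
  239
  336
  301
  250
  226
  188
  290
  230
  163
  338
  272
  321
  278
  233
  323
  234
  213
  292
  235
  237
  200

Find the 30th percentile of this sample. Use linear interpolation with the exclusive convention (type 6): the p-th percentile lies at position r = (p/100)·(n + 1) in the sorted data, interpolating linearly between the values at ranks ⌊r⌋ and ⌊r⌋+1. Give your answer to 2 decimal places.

Sorted: 163, 188, 200, 210, 213, 226, 230, 233, 234, 235, 237, 239, 250, 262, 272, 278, 290, 292, 301, 321, 323, 329, 336, 338.
n = 24.
r = (30/100)·(24 + 1) = 7.5.
Rank 7 is 230 and rank 8 is 233.
Interpolate: 230 + 0.5·(233 − 230) = 230 + 0.5·3 = 231.5.

231.50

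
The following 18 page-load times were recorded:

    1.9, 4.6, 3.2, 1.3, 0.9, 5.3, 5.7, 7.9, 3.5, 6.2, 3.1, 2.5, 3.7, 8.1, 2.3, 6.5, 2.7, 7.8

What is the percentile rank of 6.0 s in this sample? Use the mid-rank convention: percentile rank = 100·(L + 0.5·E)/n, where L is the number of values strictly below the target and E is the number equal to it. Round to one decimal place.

Sorted: 0.9, 1.3, 1.9, 2.3, 2.5, 2.7, 3.1, 3.2, 3.5, 3.7, 4.6, 5.3, 5.7, 6.2, 6.5, 7.8, 7.9, 8.1.
Count below 6.0: L = 13; count equal: E = 0; n = 18.
Percentile rank = 100·(13 + 0.5·0)/18 = 100·13/18 = 72.22.

72.2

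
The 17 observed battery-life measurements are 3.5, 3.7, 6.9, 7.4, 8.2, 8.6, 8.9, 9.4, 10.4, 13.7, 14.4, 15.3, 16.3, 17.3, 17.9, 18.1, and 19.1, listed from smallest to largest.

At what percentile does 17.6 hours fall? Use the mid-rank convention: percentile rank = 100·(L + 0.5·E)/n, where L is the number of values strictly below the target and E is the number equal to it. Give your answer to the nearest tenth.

82.4

Count below 17.6: L = 14; count equal: E = 0; n = 17.
Percentile rank = 100·(14 + 0.5·0)/17 = 100·14/17 = 82.35.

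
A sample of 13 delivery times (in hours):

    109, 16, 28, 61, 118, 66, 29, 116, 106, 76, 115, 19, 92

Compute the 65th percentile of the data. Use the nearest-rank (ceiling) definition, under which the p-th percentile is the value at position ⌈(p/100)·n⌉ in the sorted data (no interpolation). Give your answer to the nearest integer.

Sorted: 16, 19, 28, 29, 61, 66, 76, 92, 106, 109, 115, 116, 118.
n = 13.
Position = ⌈65/100 · 13⌉ = ⌈8.45⌉ = 9.
The value at rank 9 is 106.

106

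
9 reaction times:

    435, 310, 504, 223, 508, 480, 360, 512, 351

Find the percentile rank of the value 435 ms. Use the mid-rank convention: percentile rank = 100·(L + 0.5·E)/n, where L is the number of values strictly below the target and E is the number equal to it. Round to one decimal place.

Sorted: 223, 310, 351, 360, 435, 480, 504, 508, 512.
Count below 435: L = 4; count equal: E = 1; n = 9.
Percentile rank = 100·(4 + 0.5·1)/9 = 100·4.5/9 = 50.

50.0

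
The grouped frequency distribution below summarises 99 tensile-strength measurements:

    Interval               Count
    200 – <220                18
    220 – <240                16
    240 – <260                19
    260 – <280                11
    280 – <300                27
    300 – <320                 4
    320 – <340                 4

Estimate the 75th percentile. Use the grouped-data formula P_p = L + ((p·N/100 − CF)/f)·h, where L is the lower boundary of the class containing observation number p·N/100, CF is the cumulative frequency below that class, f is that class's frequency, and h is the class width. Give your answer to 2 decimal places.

N = 99; target position k = 75/100 · 99 = 74.25.
Cumulative frequencies: 18, 34, 53, 64, 91, 95, 99.
Observation 74.25 falls in the class 280 – <300.
L = 280, CF = 64, f = 27, h = 20.
P75 = 280 + ((74.25 − 64)/27)·20 = 280 + 7.59259 = 287.593.

287.59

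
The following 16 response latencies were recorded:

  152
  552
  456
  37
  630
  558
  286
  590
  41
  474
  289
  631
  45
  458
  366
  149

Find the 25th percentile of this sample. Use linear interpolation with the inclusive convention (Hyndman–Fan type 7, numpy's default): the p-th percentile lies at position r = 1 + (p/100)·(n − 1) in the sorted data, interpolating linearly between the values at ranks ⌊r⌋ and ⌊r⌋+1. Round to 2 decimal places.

Sorted: 37, 41, 45, 149, 152, 286, 289, 366, 456, 458, 474, 552, 558, 590, 630, 631.
n = 16.
r = 1 + (25/100)·(16 − 1) = 1 + 3.75 = 4.75.
Rank 4 is 149 and rank 5 is 152.
Interpolate: 149 + 0.75·(152 − 149) = 149 + 0.75·3 = 151.25.

151.25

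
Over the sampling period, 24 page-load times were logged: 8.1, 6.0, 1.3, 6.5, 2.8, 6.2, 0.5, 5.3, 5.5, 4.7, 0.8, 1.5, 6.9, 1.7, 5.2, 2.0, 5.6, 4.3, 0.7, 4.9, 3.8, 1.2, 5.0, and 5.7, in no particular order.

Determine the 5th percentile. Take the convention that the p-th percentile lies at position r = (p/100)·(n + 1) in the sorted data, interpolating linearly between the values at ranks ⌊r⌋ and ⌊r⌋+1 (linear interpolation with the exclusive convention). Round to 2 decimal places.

Sorted: 0.5, 0.7, 0.8, 1.2, 1.3, 1.5, 1.7, 2.0, 2.8, 3.8, 4.3, 4.7, 4.9, 5.0, 5.2, 5.3, 5.5, 5.6, 5.7, 6.0, 6.2, 6.5, 6.9, 8.1.
n = 24.
r = (5/100)·(24 + 1) = 1.25.
Rank 1 is 0.5 and rank 2 is 0.7.
Interpolate: 0.5 + 0.25·(0.7 − 0.5) = 0.5 + 0.25·0.2 = 0.55.

0.55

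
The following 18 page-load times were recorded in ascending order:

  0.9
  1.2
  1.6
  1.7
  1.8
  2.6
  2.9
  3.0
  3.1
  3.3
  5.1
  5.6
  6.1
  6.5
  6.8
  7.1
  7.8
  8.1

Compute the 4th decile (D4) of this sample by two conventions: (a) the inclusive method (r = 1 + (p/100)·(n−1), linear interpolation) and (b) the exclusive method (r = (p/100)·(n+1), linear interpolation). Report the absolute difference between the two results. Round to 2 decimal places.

n = 18.
(a) r = 7.8; between ranks 7 (2.9) and 8 (3.0): 2.98.
(b) r = 7.6; between ranks 7 (2.9) and 8 (3.0): 2.96.
|2.98 − 2.96| = 0.02.

0.02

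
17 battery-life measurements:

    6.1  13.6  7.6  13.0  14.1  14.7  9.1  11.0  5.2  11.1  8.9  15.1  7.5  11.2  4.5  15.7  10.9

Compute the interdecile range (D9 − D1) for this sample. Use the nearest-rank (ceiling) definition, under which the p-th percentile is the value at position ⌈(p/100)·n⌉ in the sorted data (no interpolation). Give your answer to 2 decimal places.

9.90

Sorted: 4.5, 5.2, 6.1, 7.5, 7.6, 8.9, 9.1, 10.9, 11.0, 11.1, 11.2, 13.0, 13.6, 14.1, 14.7, 15.1, 15.7.
n = 17.
P10: rank ⌈10/100·17⌉ = 2 → 5.2.
P90: rank ⌈90/100·17⌉ = 16 → 15.1.
Difference: 15.1 − 5.2 = 9.9.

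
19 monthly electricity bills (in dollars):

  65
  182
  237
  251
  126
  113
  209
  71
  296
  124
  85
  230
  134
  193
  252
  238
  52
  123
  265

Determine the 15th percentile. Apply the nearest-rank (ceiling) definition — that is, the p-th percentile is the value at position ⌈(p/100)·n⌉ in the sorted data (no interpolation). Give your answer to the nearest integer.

Sorted: 52, 65, 71, 85, 113, 123, 124, 126, 134, 182, 193, 209, 230, 237, 238, 251, 252, 265, 296.
n = 19.
Position = ⌈15/100 · 19⌉ = ⌈2.85⌉ = 3.
The value at rank 3 is 71.

71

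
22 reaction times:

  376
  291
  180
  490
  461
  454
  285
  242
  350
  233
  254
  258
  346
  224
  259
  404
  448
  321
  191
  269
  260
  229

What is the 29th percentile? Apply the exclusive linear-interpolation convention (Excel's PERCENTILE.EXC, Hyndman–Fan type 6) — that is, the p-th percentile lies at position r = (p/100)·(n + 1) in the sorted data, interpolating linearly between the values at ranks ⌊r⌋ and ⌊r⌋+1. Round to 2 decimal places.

250.04

Sorted: 180, 191, 224, 229, 233, 242, 254, 258, 259, 260, 269, 285, 291, 321, 346, 350, 376, 404, 448, 454, 461, 490.
n = 22.
r = (29/100)·(22 + 1) = 6.67.
Rank 6 is 242 and rank 7 is 254.
Interpolate: 242 + 0.67·(254 − 242) = 242 + 0.67·12 = 250.04.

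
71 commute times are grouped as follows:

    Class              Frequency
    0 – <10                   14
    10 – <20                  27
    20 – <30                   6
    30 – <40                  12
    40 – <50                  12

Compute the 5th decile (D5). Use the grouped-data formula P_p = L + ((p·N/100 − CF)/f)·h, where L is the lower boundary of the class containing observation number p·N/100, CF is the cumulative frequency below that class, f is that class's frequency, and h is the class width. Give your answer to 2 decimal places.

17.96

N = 71; target position k = 50/100 · 71 = 35.5.
Cumulative frequencies: 14, 41, 47, 59, 71.
Observation 35.5 falls in the class 10 – <20.
L = 10, CF = 14, f = 27, h = 10.
P50 = 10 + ((35.5 − 14)/27)·10 = 10 + 7.96296 = 17.963.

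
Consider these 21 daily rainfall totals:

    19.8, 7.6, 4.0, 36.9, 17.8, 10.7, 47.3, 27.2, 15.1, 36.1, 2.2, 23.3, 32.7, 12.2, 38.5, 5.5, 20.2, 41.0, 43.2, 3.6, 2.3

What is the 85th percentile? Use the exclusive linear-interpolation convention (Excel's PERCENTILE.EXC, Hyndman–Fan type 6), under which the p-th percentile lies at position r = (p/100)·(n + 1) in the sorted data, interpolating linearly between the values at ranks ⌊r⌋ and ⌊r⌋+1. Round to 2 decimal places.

Sorted: 2.2, 2.3, 3.6, 4.0, 5.5, 7.6, 10.7, 12.2, 15.1, 17.8, 19.8, 20.2, 23.3, 27.2, 32.7, 36.1, 36.9, 38.5, 41.0, 43.2, 47.3.
n = 21.
r = (85/100)·(21 + 1) = 18.7.
Rank 18 is 38.5 and rank 19 is 41.0.
Interpolate: 38.5 + 0.7·(41.0 − 38.5) = 38.5 + 0.7·2.5 = 40.25.

40.25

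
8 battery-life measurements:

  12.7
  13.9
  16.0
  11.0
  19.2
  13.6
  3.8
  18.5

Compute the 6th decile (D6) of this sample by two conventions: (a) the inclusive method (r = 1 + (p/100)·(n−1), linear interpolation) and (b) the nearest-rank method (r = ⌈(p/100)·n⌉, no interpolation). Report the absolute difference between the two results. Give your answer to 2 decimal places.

0.42

Sorted: 3.8, 11.0, 12.7, 13.6, 13.9, 16.0, 18.5, 19.2.
n = 8.
(a) r = 5.2; between ranks 5 (13.9) and 6 (16.0): 14.32.
(b) the nearest-rank method: rank 5 → 13.9.
|14.32 − 13.9| = 0.42.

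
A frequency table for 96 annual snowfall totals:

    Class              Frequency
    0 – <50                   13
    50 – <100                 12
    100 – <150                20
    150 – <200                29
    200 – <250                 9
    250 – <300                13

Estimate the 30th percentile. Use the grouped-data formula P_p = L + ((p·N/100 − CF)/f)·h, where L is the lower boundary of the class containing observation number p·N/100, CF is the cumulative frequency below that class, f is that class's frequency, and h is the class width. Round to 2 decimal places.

109.50

N = 96; target position k = 30/100 · 96 = 28.8.
Cumulative frequencies: 13, 25, 45, 74, 83, 96.
Observation 28.8 falls in the class 100 – <150.
L = 100, CF = 25, f = 20, h = 50.
P30 = 100 + ((28.8 − 25)/20)·50 = 100 + 9.5 = 109.5.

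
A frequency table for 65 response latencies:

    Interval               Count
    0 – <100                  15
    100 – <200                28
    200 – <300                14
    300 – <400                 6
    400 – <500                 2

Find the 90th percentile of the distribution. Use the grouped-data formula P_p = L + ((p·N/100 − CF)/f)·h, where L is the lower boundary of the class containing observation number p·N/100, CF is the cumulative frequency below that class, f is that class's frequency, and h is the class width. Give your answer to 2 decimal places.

325.00

N = 65; target position k = 90/100 · 65 = 58.5.
Cumulative frequencies: 15, 43, 57, 63, 65.
Observation 58.5 falls in the class 300 – <400.
L = 300, CF = 57, f = 6, h = 100.
P90 = 300 + ((58.5 − 57)/6)·100 = 300 + 25 = 325.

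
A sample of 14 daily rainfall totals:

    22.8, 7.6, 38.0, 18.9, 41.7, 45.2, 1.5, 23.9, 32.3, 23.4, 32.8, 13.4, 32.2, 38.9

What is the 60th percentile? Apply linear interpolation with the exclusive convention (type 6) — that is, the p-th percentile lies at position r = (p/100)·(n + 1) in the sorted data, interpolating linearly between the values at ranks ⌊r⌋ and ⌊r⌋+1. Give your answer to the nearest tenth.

Sorted: 1.5, 7.6, 13.4, 18.9, 22.8, 23.4, 23.9, 32.2, 32.3, 32.8, 38.0, 38.9, 41.7, 45.2.
n = 14.
r = (60/100)·(14 + 1) = 9.
r is an integer, so P60 is the value at rank 9: 32.3.

32.3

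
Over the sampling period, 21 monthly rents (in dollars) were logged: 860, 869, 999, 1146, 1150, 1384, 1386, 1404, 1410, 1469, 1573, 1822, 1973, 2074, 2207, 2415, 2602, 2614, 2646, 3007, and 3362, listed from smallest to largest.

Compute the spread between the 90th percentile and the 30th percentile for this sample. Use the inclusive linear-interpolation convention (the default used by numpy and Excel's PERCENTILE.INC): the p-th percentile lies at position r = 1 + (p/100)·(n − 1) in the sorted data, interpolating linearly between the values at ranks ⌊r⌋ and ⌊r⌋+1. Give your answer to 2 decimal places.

1260.00

n = 21.
P30: r = 7 (integer) → 1386.
P90: r = 19 (integer) → 2646.
Difference: 2646 − 1386 = 1260.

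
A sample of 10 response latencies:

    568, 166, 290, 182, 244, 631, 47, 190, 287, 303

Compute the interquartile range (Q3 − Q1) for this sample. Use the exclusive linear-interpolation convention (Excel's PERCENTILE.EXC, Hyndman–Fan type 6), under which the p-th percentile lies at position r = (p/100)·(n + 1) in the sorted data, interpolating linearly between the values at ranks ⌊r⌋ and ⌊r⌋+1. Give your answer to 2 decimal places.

191.25

Sorted: 47, 166, 182, 190, 244, 287, 290, 303, 568, 631.
n = 10.
P25: r = 2.75; ranks 2–3 are 166, 182; interpolating gives 178.
P75: r = 8.25; ranks 8–9 are 303, 568; interpolating gives 369.25.
Difference: 369.25 − 178 = 191.25.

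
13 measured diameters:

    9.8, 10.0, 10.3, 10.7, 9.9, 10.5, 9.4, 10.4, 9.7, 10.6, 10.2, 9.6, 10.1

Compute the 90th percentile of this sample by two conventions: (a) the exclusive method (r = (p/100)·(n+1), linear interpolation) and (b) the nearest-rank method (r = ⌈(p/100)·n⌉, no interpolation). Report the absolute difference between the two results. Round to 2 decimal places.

Sorted: 9.4, 9.6, 9.7, 9.8, 9.9, 10.0, 10.1, 10.2, 10.3, 10.4, 10.5, 10.6, 10.7.
n = 13.
(a) r = 12.6; between ranks 12 (10.6) and 13 (10.7): 10.66.
(b) the nearest-rank method: rank 12 → 10.6.
|10.66 − 10.6| = 0.06.

0.06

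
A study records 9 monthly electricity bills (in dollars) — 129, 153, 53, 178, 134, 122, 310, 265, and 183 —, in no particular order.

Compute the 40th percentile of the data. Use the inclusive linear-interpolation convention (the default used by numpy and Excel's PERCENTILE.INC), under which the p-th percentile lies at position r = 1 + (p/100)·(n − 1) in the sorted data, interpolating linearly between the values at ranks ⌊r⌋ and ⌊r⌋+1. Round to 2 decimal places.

137.80

Sorted: 53, 122, 129, 134, 153, 178, 183, 265, 310.
n = 9.
r = 1 + (40/100)·(9 − 1) = 1 + 3.2 = 4.2.
Rank 4 is 134 and rank 5 is 153.
Interpolate: 134 + 0.2·(153 − 134) = 134 + 0.2·19 = 137.8.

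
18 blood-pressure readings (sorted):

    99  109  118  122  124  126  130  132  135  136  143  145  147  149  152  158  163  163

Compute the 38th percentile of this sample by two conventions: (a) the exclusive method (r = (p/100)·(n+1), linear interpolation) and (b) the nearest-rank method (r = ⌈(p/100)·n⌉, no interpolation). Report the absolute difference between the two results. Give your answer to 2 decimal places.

0.44

n = 18.
(a) r = 7.22; between ranks 7 (130) and 8 (132): 130.44.
(b) the nearest-rank method: rank 7 → 130.
|130.44 − 130| = 0.44.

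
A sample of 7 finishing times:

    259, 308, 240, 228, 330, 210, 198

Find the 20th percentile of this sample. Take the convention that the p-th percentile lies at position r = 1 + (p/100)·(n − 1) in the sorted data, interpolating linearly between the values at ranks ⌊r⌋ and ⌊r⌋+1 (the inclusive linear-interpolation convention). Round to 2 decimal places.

Sorted: 198, 210, 228, 240, 259, 308, 330.
n = 7.
r = 1 + (20/100)·(7 − 1) = 1 + 1.2 = 2.2.
Rank 2 is 210 and rank 3 is 228.
Interpolate: 210 + 0.2·(228 − 210) = 210 + 0.2·18 = 213.6.

213.60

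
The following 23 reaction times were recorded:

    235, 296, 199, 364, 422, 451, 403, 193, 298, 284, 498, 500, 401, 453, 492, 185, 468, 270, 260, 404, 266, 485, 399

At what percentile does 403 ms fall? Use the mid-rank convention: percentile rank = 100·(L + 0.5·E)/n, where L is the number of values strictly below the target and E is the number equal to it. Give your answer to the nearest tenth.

Sorted: 185, 193, 199, 235, 260, 266, 270, 284, 296, 298, 364, 399, 401, 403, 404, 422, 451, 453, 468, 485, 492, 498, 500.
Count below 403: L = 13; count equal: E = 1; n = 23.
Percentile rank = 100·(13 + 0.5·1)/23 = 100·13.5/23 = 58.7.

58.7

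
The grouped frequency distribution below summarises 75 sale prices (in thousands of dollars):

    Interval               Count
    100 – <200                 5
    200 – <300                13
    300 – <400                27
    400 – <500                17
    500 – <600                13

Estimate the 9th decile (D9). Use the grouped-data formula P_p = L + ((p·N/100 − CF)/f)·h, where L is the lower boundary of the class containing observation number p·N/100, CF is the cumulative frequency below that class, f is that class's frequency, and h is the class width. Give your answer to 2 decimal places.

N = 75; target position k = 90/100 · 75 = 67.5.
Cumulative frequencies: 5, 18, 45, 62, 75.
Observation 67.5 falls in the class 500 – <600.
L = 500, CF = 62, f = 13, h = 100.
P90 = 500 + ((67.5 − 62)/13)·100 = 500 + 42.3077 = 542.308.

542.31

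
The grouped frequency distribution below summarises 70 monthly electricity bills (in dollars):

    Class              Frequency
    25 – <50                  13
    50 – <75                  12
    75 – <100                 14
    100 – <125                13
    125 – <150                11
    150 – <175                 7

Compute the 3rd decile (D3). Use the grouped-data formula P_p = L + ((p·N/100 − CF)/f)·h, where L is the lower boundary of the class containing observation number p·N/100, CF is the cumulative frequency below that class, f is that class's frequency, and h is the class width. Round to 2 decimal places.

66.67

N = 70; target position k = 30/100 · 70 = 21.
Cumulative frequencies: 13, 25, 39, 52, 63, 70.
Observation 21 falls in the class 50 – <75.
L = 50, CF = 13, f = 12, h = 25.
P30 = 50 + ((21 − 13)/12)·25 = 50 + 16.6667 = 66.6667.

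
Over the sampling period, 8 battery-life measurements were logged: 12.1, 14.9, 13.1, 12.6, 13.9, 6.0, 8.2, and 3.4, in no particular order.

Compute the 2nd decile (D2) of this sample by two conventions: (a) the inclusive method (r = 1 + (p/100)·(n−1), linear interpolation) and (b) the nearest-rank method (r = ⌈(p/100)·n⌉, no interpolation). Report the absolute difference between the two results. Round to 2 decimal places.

0.88

Sorted: 3.4, 6.0, 8.2, 12.1, 12.6, 13.1, 13.9, 14.9.
n = 8.
(a) r = 2.4; between ranks 2 (6.0) and 3 (8.2): 6.88.
(b) the nearest-rank method: rank 2 → 6.
|6.88 − 6| = 0.88.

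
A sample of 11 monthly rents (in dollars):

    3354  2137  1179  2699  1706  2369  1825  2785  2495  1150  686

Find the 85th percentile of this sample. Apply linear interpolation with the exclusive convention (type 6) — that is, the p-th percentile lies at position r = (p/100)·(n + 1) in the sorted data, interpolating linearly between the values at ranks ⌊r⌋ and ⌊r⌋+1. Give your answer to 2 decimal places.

Sorted: 686, 1150, 1179, 1706, 1825, 2137, 2369, 2495, 2699, 2785, 3354.
n = 11.
r = (85/100)·(11 + 1) = 10.2.
Rank 10 is 2785 and rank 11 is 3354.
Interpolate: 2785 + 0.2·(3354 − 2785) = 2785 + 0.2·569 = 2898.8.

2898.80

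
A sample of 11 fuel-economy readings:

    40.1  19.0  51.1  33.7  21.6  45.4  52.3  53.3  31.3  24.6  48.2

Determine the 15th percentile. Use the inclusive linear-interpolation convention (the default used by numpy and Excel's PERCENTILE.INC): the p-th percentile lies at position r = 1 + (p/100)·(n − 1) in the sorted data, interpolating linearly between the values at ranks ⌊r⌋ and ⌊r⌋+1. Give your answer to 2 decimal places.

Sorted: 19.0, 21.6, 24.6, 31.3, 33.7, 40.1, 45.4, 48.2, 51.1, 52.3, 53.3.
n = 11.
r = 1 + (15/100)·(11 − 1) = 1 + 1.5 = 2.5.
Rank 2 is 21.6 and rank 3 is 24.6.
Interpolate: 21.6 + 0.5·(24.6 − 21.6) = 21.6 + 0.5·3 = 23.1.

23.10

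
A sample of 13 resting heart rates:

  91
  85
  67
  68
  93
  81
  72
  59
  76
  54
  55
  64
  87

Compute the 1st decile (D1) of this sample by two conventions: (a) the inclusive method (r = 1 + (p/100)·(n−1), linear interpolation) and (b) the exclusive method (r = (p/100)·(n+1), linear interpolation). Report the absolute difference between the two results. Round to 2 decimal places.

1.40

Sorted: 54, 55, 59, 64, 67, 68, 72, 76, 81, 85, 87, 91, 93.
n = 13.
(a) r = 2.2; between ranks 2 (55) and 3 (59): 55.8.
(b) r = 1.4; between ranks 1 (54) and 2 (55): 54.4.
|55.8 − 54.4| = 1.4.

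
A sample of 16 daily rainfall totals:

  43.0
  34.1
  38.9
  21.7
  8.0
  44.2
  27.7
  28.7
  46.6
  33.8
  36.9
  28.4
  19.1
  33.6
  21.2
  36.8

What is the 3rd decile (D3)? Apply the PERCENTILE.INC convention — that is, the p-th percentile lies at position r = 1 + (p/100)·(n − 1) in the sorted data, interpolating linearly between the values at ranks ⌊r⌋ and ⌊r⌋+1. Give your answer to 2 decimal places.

Sorted: 8.0, 19.1, 21.2, 21.7, 27.7, 28.4, 28.7, 33.6, 33.8, 34.1, 36.8, 36.9, 38.9, 43.0, 44.2, 46.6.
n = 16.
r = 1 + (30/100)·(16 − 1) = 1 + 4.5 = 5.5.
Rank 5 is 27.7 and rank 6 is 28.4.
Interpolate: 27.7 + 0.5·(28.4 − 27.7) = 27.7 + 0.5·0.7 = 28.05.

28.05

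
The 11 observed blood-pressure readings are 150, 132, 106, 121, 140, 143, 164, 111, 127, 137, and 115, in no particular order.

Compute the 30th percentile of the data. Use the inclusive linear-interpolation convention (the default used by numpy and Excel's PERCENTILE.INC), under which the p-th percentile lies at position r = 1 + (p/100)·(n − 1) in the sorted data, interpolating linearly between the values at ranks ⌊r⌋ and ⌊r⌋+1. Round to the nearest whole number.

121

Sorted: 106, 111, 115, 121, 127, 132, 137, 140, 143, 150, 164.
n = 11.
r = 1 + (30/100)·(11 − 1) = 1 + 3 = 4.
r is an integer, so P30 is the value at rank 4: 121.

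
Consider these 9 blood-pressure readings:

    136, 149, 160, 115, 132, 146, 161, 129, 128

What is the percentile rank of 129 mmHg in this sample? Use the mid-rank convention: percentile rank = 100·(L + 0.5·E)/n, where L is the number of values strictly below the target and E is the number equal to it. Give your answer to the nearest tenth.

27.8

Sorted: 115, 128, 129, 132, 136, 146, 149, 160, 161.
Count below 129: L = 2; count equal: E = 1; n = 9.
Percentile rank = 100·(2 + 0.5·1)/9 = 100·2.5/9 = 27.78.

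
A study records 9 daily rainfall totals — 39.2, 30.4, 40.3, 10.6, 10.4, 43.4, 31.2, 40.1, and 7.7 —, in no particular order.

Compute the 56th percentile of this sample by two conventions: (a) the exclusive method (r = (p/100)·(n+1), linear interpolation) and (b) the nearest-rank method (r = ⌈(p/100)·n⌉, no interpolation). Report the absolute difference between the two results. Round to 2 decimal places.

3.20

Sorted: 7.7, 10.4, 10.6, 30.4, 31.2, 39.2, 40.1, 40.3, 43.4.
n = 9.
(a) r = 5.6; between ranks 5 (31.2) and 6 (39.2): 36.
(b) the nearest-rank method: rank 6 → 39.2.
|36 − 39.2| = 3.2.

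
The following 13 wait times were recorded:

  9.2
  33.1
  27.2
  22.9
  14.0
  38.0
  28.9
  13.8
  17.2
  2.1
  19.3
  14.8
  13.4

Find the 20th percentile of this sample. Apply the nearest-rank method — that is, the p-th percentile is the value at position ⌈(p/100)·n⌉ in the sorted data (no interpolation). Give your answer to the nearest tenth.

Sorted: 2.1, 9.2, 13.4, 13.8, 14.0, 14.8, 17.2, 19.3, 22.9, 27.2, 28.9, 33.1, 38.0.
n = 13.
Position = ⌈20/100 · 13⌉ = ⌈2.6⌉ = 3.
The value at rank 3 is 13.4.

13.4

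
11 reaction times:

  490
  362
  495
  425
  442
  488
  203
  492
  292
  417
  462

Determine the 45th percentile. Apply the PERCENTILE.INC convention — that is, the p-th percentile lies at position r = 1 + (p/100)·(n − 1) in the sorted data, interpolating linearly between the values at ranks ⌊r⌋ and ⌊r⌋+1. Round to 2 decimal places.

Sorted: 203, 292, 362, 417, 425, 442, 462, 488, 490, 492, 495.
n = 11.
r = 1 + (45/100)·(11 − 1) = 1 + 4.5 = 5.5.
Rank 5 is 425 and rank 6 is 442.
Interpolate: 425 + 0.5·(442 − 425) = 425 + 0.5·17 = 433.5.

433.50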